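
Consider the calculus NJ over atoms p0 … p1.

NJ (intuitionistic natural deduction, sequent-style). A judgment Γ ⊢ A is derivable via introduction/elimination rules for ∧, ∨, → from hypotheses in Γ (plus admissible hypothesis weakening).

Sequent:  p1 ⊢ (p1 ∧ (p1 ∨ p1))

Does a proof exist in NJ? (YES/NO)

Derivation (root first):
[∧I] p1 ⊢ (p1 ∧ (p1 ∨ p1))
  [Ax] p1 ⊢ p1
  [∨I₁] p1 ⊢ (p1 ∨ p1)
    [Ax] p1 ⊢ p1

Result: YES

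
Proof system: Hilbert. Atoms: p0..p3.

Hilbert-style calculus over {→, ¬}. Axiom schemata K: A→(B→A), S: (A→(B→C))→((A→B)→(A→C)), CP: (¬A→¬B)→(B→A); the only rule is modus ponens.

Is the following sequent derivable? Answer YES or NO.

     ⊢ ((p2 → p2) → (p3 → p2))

Search for a countermodel by truth-table:
  v=0000: Γ:[] Δ:[((p2 → p2) → (p3 → p2))=T] refutes=False
  v=0001: Γ:[] Δ:[((p2 → p2) → (p3 → p2))=F] refutes=True  ← countermodel

Result: NO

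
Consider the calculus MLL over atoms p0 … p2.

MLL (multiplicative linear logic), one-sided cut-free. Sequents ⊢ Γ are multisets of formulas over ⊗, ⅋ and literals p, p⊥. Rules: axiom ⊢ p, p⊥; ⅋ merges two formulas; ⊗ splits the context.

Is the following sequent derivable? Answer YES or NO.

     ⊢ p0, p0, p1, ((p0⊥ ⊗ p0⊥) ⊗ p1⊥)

Proof tree:
[⊗]  ⊢ p0, p0, p1, ((p0⊥ ⊗ p0⊥) ⊗ p1⊥)
  [⊗]  ⊢ p0, p0, (p0⊥ ⊗ p0⊥)
    [Ax]  ⊢ p0, p0⊥
    [Ax]  ⊢ p0, p0⊥
  [Ax]  ⊢ p1, p1⊥

Result: YES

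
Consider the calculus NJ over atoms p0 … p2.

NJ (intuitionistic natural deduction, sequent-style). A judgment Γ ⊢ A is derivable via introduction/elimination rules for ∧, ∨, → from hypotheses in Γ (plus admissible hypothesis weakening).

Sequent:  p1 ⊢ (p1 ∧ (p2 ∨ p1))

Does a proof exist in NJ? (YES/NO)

Proof tree:
[∧I] p1 ⊢ (p1 ∧ (p2 ∨ p1))
  [Ax] p1 ⊢ p1
  [∨I₂] p1 ⊢ (p2 ∨ p1)
    [Ax] p1 ⊢ p1

Result: YES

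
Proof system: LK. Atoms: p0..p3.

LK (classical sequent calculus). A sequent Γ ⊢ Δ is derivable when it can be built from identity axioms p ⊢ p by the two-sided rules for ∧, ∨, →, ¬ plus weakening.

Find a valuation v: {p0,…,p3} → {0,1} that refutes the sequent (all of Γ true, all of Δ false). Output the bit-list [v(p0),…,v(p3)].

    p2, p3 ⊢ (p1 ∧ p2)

Search for a countermodel by truth-table:
  v=0000: Γ:[p2=F, p3=F] Δ:[(p1 ∧ p2)=F] refutes=False
  v=0001: Γ:[p2=F, p3=T] Δ:[(p1 ∧ p2)=F] refutes=False
  v=0010: Γ:[p2=T, p3=F] Δ:[(p1 ∧ p2)=F] refutes=False
  v=0011: Γ:[p2=T, p3=T] Δ:[(p1 ∧ p2)=F] refutes=True  ← countermodel

Result: [0, 0, 1, 1]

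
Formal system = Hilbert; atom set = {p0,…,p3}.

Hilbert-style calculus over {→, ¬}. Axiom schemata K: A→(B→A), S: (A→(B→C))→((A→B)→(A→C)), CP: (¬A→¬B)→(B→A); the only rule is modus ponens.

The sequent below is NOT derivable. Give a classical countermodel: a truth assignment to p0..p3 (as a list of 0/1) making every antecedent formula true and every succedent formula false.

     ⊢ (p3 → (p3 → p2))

Search for a countermodel by truth-table:
  v=0000: Γ:[] Δ:[(p3 → (p3 → p2))=T] refutes=False
  v=0001: Γ:[] Δ:[(p3 → (p3 → p2))=F] refutes=True  ← countermodel

Result: [0, 0, 0, 1]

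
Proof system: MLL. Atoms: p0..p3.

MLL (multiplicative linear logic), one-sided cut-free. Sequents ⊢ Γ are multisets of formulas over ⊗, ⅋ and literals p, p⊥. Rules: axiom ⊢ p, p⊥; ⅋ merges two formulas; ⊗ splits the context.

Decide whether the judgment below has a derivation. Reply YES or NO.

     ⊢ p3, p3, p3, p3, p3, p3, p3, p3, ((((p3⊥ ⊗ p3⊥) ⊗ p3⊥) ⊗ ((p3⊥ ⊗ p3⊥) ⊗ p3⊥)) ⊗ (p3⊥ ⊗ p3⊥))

Derivation trace:
[⊗]  ⊢ p3, p3, p3, p3, p3, p3, p3, p3, ((((p3⊥ ⊗ p3⊥) ⊗ p3⊥) ⊗ ((p3⊥ ⊗ p3⊥) ⊗ p3⊥)) ⊗ (p3⊥ ⊗ p3⊥))
  [⊗]  ⊢ p3, p3, p3, p3, p3, p3, (((p3⊥ ⊗ p3⊥) ⊗ p3⊥) ⊗ ((p3⊥ ⊗ p3⊥) ⊗ p3⊥))
    [⊗]  ⊢ p3, p3, p3, ((p3⊥ ⊗ p3⊥) ⊗ p3⊥)
      [⊗]  ⊢ p3, p3, (p3⊥ ⊗ p3⊥)
        [Ax]  ⊢ p3, p3⊥
        [Ax]  ⊢ p3, p3⊥
      [Ax]  ⊢ p3, p3⊥
    [⊗]  ⊢ p3, p3, p3, ((p3⊥ ⊗ p3⊥) ⊗ p3⊥)
      [⊗]  ⊢ p3, p3, (p3⊥ ⊗ p3⊥)
        [Ax]  ⊢ p3, p3⊥
        [Ax]  ⊢ p3, p3⊥
      [Ax]  ⊢ p3, p3⊥
  [⊗]  ⊢ p3, p3, (p3⊥ ⊗ p3⊥)
    [Ax]  ⊢ p3, p3⊥
    [Ax]  ⊢ p3, p3⊥

Result: YES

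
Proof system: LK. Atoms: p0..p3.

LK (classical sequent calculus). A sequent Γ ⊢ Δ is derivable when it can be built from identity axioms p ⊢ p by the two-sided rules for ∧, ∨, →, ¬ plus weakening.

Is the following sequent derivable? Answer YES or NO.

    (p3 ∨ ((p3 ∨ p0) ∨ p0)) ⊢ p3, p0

Proof tree:
[∨L] (p3 ∨ ((p3 ∨ p0) ∨ p0)) ⊢ p3, p0
  [Ax] p3 ⊢ p3
  [∨L] ((p3 ∨ p0) ∨ p0) ⊢ p3, p0
    [∨L] (p3 ∨ p0) ⊢ p3, p0
      [Ax] p3 ⊢ p3
      [Ax] p0 ⊢ p0
    [Ax] p0 ⊢ p0

Result: YES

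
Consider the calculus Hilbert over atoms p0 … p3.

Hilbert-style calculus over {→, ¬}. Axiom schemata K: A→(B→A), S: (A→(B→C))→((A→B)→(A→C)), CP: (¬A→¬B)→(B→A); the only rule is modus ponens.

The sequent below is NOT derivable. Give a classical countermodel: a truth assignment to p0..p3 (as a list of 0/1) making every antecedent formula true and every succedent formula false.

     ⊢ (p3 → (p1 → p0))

Enumerate valuations to refute Γ ⊢ Δ:
  v=0000: Γ:[] Δ:[(p3 → (p1 → p0))=T] refutes=False
  v=0001: Γ:[] Δ:[(p3 → (p1 → p0))=T] refutes=False
  v=0010: Γ:[] Δ:[(p3 → (p1 → p0))=T] refutes=False
  v=0011: Γ:[] Δ:[(p3 → (p1 → p0))=T] refutes=False
  v=0100: Γ:[] Δ:[(p3 → (p1 → p0))=T] refutes=False
  v=0101: Γ:[] Δ:[(p3 → (p1 → p0))=F] refutes=True  ← countermodel

Result: [0, 1, 0, 1]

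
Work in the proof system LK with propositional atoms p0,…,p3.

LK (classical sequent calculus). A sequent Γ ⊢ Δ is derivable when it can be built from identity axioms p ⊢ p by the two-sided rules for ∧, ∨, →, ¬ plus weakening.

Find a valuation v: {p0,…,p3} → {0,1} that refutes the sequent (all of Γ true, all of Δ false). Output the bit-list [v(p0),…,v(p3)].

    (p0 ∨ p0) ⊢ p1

Truth-table refutation:
  v=0000: Γ:[(p0 ∨ p0)=F] Δ:[p1=F] refutes=False
  v=0001: Γ:[(p0 ∨ p0)=F] Δ:[p1=F] refutes=False
  v=0010: Γ:[(p0 ∨ p0)=F] Δ:[p1=F] refutes=False
  v=0011: Γ:[(p0 ∨ p0)=F] Δ:[p1=F] refutes=False
  v=0100: Γ:[(p0 ∨ p0)=F] Δ:[p1=T] refutes=False
  v=0101: Γ:[(p0 ∨ p0)=F] Δ:[p1=T] refutes=False
  v=0110: Γ:[(p0 ∨ p0)=F] Δ:[p1=T] refutes=False
  v=0111: Γ:[(p0 ∨ p0)=F] Δ:[p1=T] refutes=False
  v=1000: Γ:[(p0 ∨ p0)=T] Δ:[p1=F] refutes=True  ← countermodel

Result: [1, 0, 0, 0]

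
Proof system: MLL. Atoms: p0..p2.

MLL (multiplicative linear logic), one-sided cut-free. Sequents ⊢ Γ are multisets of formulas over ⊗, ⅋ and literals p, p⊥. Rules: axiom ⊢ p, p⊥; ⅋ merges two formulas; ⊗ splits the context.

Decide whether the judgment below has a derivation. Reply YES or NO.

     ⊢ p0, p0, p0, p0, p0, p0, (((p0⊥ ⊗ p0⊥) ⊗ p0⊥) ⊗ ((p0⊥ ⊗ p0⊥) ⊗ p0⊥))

Derivation (root first):
[⊗]  ⊢ p0, p0, p0, p0, p0, p0, (((p0⊥ ⊗ p0⊥) ⊗ p0⊥) ⊗ ((p0⊥ ⊗ p0⊥) ⊗ p0⊥))
  [⊗]  ⊢ p0, p0, p0, ((p0⊥ ⊗ p0⊥) ⊗ p0⊥)
    [⊗]  ⊢ p0, p0, (p0⊥ ⊗ p0⊥)
      [Ax]  ⊢ p0, p0⊥
      [Ax]  ⊢ p0, p0⊥
    [Ax]  ⊢ p0, p0⊥
  [⊗]  ⊢ p0, p0, p0, ((p0⊥ ⊗ p0⊥) ⊗ p0⊥)
    [⊗]  ⊢ p0, p0, (p0⊥ ⊗ p0⊥)
      [Ax]  ⊢ p0, p0⊥
      [Ax]  ⊢ p0, p0⊥
    [Ax]  ⊢ p0, p0⊥

Result: YES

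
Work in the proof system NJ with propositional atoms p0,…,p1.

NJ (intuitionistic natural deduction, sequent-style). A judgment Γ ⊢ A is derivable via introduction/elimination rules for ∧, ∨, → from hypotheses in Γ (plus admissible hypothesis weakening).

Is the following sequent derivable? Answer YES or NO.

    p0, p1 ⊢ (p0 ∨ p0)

Derivation (root first):
[∨I₂] p0, p1 ⊢ (p0 ∨ p0)
  [Wk] p0, p1 ⊢ p0
    [Ax] p0 ⊢ p0

Result: YES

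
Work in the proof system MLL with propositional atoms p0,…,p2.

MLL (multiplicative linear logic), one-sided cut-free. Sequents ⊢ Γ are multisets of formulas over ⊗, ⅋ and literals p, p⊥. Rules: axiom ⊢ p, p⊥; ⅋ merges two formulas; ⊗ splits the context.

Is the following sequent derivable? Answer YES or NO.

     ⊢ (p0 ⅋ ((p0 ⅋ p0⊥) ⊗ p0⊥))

Derivation (root first):
[⅋]  ⊢ (p0 ⅋ ((p0 ⅋ p0⊥) ⊗ p0⊥))
  [⊗]  ⊢ p0, ((p0 ⅋ p0⊥) ⊗ p0⊥)
    [⅋]  ⊢ (p0 ⅋ p0⊥)
      [Ax]  ⊢ p0, p0⊥
    [Ax]  ⊢ p0, p0⊥

Result: YES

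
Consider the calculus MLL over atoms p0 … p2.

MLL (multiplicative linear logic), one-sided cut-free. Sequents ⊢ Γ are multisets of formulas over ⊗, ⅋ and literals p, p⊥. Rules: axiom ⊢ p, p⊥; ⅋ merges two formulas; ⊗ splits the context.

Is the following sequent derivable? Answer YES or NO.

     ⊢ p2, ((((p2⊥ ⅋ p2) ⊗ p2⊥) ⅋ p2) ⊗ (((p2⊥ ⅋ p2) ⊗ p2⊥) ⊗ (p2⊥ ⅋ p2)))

Proof tree:
[⊗]  ⊢ p2, ((((p2⊥ ⅋ p2) ⊗ p2⊥) ⅋ p2) ⊗ (((p2⊥ ⅋ p2) ⊗ p2⊥) ⊗ (p2⊥ ⅋ p2)))
  [⅋]  ⊢ (((p2⊥ ⅋ p2) ⊗ p2⊥) ⅋ p2)
    [⊗]  ⊢ p2, ((p2⊥ ⅋ p2) ⊗ p2⊥)
      [⅋]  ⊢ (p2⊥ ⅋ p2)
        [Ax]  ⊢ p2, p2⊥
      [Ax]  ⊢ p2, p2⊥
  [⊗]  ⊢ p2, (((p2⊥ ⅋ p2) ⊗ p2⊥) ⊗ (p2⊥ ⅋ p2))
    [⊗]  ⊢ p2, ((p2⊥ ⅋ p2) ⊗ p2⊥)
      [⅋]  ⊢ (p2⊥ ⅋ p2)
        [Ax]  ⊢ p2, p2⊥
      [Ax]  ⊢ p2, p2⊥
    [⅋]  ⊢ (p2⊥ ⅋ p2)
      [Ax]  ⊢ p2, p2⊥

Result: YES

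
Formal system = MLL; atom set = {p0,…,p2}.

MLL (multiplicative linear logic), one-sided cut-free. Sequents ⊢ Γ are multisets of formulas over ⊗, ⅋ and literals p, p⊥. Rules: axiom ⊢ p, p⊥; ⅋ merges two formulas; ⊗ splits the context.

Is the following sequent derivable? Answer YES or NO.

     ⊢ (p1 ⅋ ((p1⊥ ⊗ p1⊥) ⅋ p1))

Derivation (root first):
[⅋]  ⊢ (p1 ⅋ ((p1⊥ ⊗ p1⊥) ⅋ p1))
  [⅋]  ⊢ p1, ((p1⊥ ⊗ p1⊥) ⅋ p1)
    [⊗]  ⊢ p1, p1, (p1⊥ ⊗ p1⊥)
      [Ax]  ⊢ p1, p1⊥
      [Ax]  ⊢ p1, p1⊥

Result: YES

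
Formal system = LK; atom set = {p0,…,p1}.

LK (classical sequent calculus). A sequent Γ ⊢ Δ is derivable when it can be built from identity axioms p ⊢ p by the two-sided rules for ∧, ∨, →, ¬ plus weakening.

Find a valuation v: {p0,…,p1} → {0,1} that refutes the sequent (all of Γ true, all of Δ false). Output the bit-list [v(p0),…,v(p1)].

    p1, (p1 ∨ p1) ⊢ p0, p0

Enumerate valuations to refute Γ ⊢ Δ:
  v=00: Γ:[p1=F, (p1 ∨ p1)=F] Δ:[p0=F, p0=F] refutes=False
  v=01: Γ:[p1=T, (p1 ∨ p1)=T] Δ:[p0=F, p0=F] refutes=True  ← countermodel

Result: [0, 1]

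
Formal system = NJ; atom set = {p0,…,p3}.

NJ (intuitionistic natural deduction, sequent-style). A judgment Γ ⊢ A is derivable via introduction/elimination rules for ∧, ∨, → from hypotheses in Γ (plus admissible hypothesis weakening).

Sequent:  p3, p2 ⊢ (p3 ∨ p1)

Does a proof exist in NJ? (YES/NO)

Proof tree:
[Wk] p3, p2 ⊢ (p3 ∨ p1)
  [∨I₁] p3 ⊢ (p3 ∨ p1)
    [Ax] p3 ⊢ p3

Result: YES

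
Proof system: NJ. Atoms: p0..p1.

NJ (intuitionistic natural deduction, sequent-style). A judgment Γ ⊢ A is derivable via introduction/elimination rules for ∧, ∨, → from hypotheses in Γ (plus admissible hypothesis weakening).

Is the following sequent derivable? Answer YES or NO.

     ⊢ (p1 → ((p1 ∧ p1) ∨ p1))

Derivation (root first):
[→I]  ⊢ (p1 → ((p1 ∧ p1) ∨ p1))
  [∨I₁] p1 ⊢ ((p1 ∧ p1) ∨ p1)
    [∧I] p1 ⊢ (p1 ∧ p1)
      [Ax] p1 ⊢ p1
      [Ax] p1 ⊢ p1

Result: YES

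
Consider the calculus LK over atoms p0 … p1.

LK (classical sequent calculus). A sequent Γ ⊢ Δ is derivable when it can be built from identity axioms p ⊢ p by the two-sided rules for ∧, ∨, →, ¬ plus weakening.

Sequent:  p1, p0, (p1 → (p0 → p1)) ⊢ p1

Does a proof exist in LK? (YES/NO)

Derivation (root first):
[→L] p1, p0, (p1 → (p0 → p1)) ⊢ p1
  [Ax] p1 ⊢ p1
  [→L] p0, (p0 → p1) ⊢ p1
    [Ax] p0 ⊢ p0
    [WR] p1 ⊢ p1, p1
      [Ax] p1 ⊢ p1

Result: YES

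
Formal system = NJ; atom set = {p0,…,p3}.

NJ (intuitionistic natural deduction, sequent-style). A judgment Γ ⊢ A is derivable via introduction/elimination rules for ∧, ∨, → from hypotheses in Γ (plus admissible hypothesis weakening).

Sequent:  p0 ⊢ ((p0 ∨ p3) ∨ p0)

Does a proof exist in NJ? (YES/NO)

Derivation (root first):
[∨I₁] p0 ⊢ ((p0 ∨ p3) ∨ p0)
  [∨I₁] p0 ⊢ (p0 ∨ p3)
    [Ax] p0 ⊢ p0

Result: YES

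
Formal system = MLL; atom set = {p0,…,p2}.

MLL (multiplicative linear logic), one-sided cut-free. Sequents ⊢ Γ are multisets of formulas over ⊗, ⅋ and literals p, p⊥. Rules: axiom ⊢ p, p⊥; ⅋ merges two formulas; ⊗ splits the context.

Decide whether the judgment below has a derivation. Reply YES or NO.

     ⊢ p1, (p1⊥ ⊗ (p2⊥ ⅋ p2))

Derivation (root first):
[⊗]  ⊢ p1, (p1⊥ ⊗ (p2⊥ ⅋ p2))
  [Ax]  ⊢ p1, p1⊥
  [⅋]  ⊢ (p2⊥ ⅋ p2)
    [Ax]  ⊢ p2, p2⊥

Result: YES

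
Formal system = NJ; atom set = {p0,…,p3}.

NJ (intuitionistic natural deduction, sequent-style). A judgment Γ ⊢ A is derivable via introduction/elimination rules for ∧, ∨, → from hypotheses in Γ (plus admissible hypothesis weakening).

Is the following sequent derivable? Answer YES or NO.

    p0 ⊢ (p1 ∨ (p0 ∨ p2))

Derivation (root first):
[∨I₂] p0 ⊢ (p1 ∨ (p0 ∨ p2))
  [∨I₁] p0 ⊢ (p0 ∨ p2)
    [Ax] p0 ⊢ p0

Result: YES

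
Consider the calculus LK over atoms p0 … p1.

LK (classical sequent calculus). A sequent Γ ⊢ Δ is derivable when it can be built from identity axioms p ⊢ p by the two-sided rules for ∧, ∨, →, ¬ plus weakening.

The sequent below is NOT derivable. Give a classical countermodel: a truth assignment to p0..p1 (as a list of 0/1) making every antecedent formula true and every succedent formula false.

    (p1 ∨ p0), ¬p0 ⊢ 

Enumerate valuations to refute Γ ⊢ Δ:
  v=00: Γ:[(p1 ∨ p0)=F, ¬p0=T] Δ:[] refutes=False
  v=01: Γ:[(p1 ∨ p0)=T, ¬p0=T] Δ:[] refutes=True  ← countermodel

Result: [0, 1]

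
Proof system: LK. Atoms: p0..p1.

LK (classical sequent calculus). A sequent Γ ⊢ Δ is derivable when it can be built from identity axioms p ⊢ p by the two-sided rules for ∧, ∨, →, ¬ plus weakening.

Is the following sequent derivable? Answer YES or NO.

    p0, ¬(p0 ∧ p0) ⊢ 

Proof tree:
[¬L] p0, ¬(p0 ∧ p0) ⊢ 
  [∧R] p0 ⊢ (p0 ∧ p0)
    [WL] p0, p0 ⊢ p0
      [Ax] p0 ⊢ p0
    [Ax] p0 ⊢ p0

Result: YES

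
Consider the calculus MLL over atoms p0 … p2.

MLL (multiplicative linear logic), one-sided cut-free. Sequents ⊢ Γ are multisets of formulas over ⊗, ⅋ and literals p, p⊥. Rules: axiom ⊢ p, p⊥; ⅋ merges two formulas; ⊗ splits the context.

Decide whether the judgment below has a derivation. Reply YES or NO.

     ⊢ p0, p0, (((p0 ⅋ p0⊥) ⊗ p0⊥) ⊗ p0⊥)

Derivation trace:
[⊗]  ⊢ p0, p0, (((p0 ⅋ p0⊥) ⊗ p0⊥) ⊗ p0⊥)
  [⊗]  ⊢ p0, ((p0 ⅋ p0⊥) ⊗ p0⊥)
    [⅋]  ⊢ (p0 ⅋ p0⊥)
      [Ax]  ⊢ p0, p0⊥
    [Ax]  ⊢ p0, p0⊥
  [Ax]  ⊢ p0, p0⊥

Result: YES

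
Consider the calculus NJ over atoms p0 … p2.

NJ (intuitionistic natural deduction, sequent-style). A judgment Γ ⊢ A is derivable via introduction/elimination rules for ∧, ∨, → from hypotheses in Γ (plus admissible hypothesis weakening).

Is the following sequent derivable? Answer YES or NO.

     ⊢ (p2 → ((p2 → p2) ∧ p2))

Derivation (root first):
[→I]  ⊢ (p2 → ((p2 → p2) ∧ p2))
  [∧I] p2 ⊢ ((p2 → p2) ∧ p2)
    [→I]  ⊢ (p2 → p2)
      [Ax] p2 ⊢ p2
    [Ax] p2 ⊢ p2

Result: YES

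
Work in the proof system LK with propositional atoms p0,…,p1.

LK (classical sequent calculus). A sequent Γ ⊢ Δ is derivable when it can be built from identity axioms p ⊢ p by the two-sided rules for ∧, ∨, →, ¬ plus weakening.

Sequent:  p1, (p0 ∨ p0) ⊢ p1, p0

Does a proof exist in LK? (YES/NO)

Derivation trace:
[∨L] p1, (p0 ∨ p0) ⊢ p1, p0
  [Ax] p0 ⊢ p0
  [WL] p1, p0 ⊢ p1
    [Ax] p1 ⊢ p1

Result: YES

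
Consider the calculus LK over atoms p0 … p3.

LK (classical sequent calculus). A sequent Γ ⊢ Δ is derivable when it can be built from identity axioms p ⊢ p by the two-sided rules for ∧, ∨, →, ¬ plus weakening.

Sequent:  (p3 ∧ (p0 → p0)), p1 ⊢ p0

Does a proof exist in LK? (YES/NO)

Enumerate valuations to refute Γ ⊢ Δ:
  v=0000: Γ:[(p3 ∧ (p0 → p0))=F, p1=F] Δ:[p0=F] refutes=False
  v=0001: Γ:[(p3 ∧ (p0 → p0))=T, p1=F] Δ:[p0=F] refutes=False
  v=0010: Γ:[(p3 ∧ (p0 → p0))=F, p1=F] Δ:[p0=F] refutes=False
  v=0011: Γ:[(p3 ∧ (p0 → p0))=T, p1=F] Δ:[p0=F] refutes=False
  v=0100: Γ:[(p3 ∧ (p0 → p0))=F, p1=T] Δ:[p0=F] refutes=False
  v=0101: Γ:[(p3 ∧ (p0 → p0))=T, p1=T] Δ:[p0=F] refutes=True  ← countermodel

Result: NO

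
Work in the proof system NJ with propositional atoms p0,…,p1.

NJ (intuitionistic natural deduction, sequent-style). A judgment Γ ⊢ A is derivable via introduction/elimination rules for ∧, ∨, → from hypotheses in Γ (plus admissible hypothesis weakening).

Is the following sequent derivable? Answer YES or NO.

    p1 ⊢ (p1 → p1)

Proof tree:
[→I] p1 ⊢ (p1 → p1)
  [Wk] p1, p1 ⊢ p1
    [Ax] p1 ⊢ p1

Result: YES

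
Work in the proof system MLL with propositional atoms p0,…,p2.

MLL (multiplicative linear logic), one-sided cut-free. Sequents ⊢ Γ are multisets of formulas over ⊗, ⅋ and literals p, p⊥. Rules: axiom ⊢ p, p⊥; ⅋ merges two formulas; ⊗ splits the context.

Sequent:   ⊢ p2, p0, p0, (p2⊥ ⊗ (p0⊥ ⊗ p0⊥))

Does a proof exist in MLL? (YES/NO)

Proof tree:
[⊗]  ⊢ p2, p0, p0, (p2⊥ ⊗ (p0⊥ ⊗ p0⊥))
  [Ax]  ⊢ p2, p2⊥
  [⊗]  ⊢ p0, p0, (p0⊥ ⊗ p0⊥)
    [Ax]  ⊢ p0, p0⊥
    [Ax]  ⊢ p0, p0⊥

Result: YES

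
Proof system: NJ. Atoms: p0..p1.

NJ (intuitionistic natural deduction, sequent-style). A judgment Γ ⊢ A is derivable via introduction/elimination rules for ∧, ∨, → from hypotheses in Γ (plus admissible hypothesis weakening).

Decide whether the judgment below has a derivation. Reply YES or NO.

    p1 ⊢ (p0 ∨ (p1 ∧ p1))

Derivation trace:
[∨I₂] p1 ⊢ (p0 ∨ (p1 ∧ p1))
  [∧I] p1 ⊢ (p1 ∧ p1)
    [Ax] p1 ⊢ p1
    [Ax] p1 ⊢ p1

Result: YES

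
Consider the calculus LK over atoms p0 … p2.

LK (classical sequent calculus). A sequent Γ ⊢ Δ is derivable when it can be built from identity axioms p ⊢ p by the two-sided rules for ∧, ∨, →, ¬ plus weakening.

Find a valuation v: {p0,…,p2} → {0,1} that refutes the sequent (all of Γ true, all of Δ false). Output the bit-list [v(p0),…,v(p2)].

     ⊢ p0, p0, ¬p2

Search for a countermodel by truth-table:
  v=000: Γ:[] Δ:[p0=F, p0=F, ¬p2=T] refutes=False
  v=001: Γ:[] Δ:[p0=F, p0=F, ¬p2=F] refutes=True  ← countermodel

Result: [0, 0, 1]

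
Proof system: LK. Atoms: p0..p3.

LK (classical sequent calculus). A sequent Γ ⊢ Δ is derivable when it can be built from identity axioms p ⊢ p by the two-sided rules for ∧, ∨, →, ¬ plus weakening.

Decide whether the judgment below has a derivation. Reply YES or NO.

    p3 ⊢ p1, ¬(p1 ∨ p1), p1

Derivation trace:
[WR] p3 ⊢ p1, ¬(p1 ∨ p1), p1
  [WL] p3 ⊢ p1, ¬(p1 ∨ p1)
    [¬R]  ⊢ p1, ¬(p1 ∨ p1)
      [∨L] (p1 ∨ p1) ⊢ p1
        [Ax] p1 ⊢ p1
        [Ax] p1 ⊢ p1

Result: YES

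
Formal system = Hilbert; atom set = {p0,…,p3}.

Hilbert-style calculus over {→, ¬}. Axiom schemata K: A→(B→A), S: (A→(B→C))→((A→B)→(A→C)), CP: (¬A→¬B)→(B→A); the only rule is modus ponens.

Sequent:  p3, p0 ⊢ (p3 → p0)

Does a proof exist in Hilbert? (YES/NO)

Proof tree:
[MP] p3, p0 ⊢ (p3 → p0)
  [K]  ⊢ (p0 → (p3 → p0))
  [MP] p3, p0 ⊢ p0
    [MP] p0 ⊢ (p3 → p0)
      [K]  ⊢ (p0 → (p3 → p0))
      [Hyp] p0 ⊢ p0
    [Hyp] p3 ⊢ p3

Result: YES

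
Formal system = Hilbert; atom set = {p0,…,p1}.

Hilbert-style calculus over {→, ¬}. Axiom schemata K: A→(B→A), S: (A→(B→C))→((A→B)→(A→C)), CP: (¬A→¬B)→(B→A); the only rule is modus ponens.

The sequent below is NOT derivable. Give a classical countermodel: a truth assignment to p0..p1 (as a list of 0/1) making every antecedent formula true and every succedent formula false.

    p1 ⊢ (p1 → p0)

Enumerate valuations to refute Γ ⊢ Δ:
  v=00: Γ:[p1=F] Δ:[(p1 → p0)=T] refutes=False
  v=01: Γ:[p1=T] Δ:[(p1 → p0)=F] refutes=True  ← countermodel

Result: [0, 1]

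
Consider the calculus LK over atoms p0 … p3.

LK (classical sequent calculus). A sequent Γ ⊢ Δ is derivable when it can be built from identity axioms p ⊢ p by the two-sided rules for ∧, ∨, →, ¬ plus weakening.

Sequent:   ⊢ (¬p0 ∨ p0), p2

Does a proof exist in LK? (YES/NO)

Derivation (root first):
[WR]  ⊢ (¬p0 ∨ p0), p2
  [∨R]  ⊢ (¬p0 ∨ p0)
    [¬R]  ⊢ p0, ¬p0
      [Ax] p0 ⊢ p0

Result: YES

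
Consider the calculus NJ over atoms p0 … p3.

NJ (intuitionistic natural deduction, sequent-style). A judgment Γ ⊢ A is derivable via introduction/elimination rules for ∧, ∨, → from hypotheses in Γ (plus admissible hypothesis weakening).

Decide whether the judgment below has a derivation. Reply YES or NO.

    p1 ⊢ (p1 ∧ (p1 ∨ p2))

Derivation trace:
[∧I] p1 ⊢ (p1 ∧ (p1 ∨ p2))
  [Ax] p1 ⊢ p1
  [∨I₁] p1 ⊢ (p1 ∨ p2)
    [Ax] p1 ⊢ p1

Result: YES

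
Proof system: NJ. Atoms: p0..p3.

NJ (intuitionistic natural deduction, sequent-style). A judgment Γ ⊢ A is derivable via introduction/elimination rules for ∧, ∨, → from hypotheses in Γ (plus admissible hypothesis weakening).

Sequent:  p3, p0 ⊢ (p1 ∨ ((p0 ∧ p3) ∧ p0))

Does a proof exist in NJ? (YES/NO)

Derivation trace:
[∨I₂] p3, p0 ⊢ (p1 ∨ ((p0 ∧ p3) ∧ p0))
  [∧I] p3, p0 ⊢ ((p0 ∧ p3) ∧ p0)
    [∧I] p3, p0 ⊢ (p0 ∧ p3)
      [Ax] p0 ⊢ p0
      [Ax] p3 ⊢ p3
    [Ax] p0 ⊢ p0

Result: YES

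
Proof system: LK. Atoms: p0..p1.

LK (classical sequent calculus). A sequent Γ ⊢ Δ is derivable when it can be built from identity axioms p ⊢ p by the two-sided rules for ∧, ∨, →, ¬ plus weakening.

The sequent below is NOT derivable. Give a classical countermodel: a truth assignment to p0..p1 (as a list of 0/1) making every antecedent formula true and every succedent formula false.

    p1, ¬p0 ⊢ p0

Search for a countermodel by truth-table:
  v=00: Γ:[p1=F, ¬p0=T] Δ:[p0=F] refutes=False
  v=01: Γ:[p1=T, ¬p0=T] Δ:[p0=F] refutes=True  ← countermodel

Result: [0, 1]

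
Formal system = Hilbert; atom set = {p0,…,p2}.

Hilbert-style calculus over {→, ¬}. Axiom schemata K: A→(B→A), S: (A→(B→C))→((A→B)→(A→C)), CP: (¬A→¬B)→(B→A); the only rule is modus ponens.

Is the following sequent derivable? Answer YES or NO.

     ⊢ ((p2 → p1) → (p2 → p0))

Search for a countermodel by truth-table:
  v=000: Γ:[] Δ:[((p2 → p1) → (p2 → p0))=T] refutes=False
  v=001: Γ:[] Δ:[((p2 → p1) → (p2 → p0))=T] refutes=False
  v=010: Γ:[] Δ:[((p2 → p1) → (p2 → p0))=T] refutes=False
  v=011: Γ:[] Δ:[((p2 → p1) → (p2 → p0))=F] refutes=True  ← countermodel

Result: NO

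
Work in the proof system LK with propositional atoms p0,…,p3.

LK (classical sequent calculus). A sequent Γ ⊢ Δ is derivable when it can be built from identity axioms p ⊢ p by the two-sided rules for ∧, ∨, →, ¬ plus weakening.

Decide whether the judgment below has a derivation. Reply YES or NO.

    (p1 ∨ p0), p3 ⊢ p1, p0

Derivation trace:
[WL] (p1 ∨ p0), p3 ⊢ p1, p0
  [∨L] (p1 ∨ p0) ⊢ p1, p0
    [Ax] p1 ⊢ p1
    [Ax] p0 ⊢ p0

Result: YES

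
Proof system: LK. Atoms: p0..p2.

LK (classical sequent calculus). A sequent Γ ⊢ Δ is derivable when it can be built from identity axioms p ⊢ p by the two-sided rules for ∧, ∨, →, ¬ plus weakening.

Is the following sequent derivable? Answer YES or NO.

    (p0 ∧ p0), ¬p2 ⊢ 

Truth-table refutation:
  v=000: Γ:[(p0 ∧ p0)=F, ¬p2=T] Δ:[] refutes=False
  v=001: Γ:[(p0 ∧ p0)=F, ¬p2=F] Δ:[] refutes=False
  v=010: Γ:[(p0 ∧ p0)=F, ¬p2=T] Δ:[] refutes=False
  v=011: Γ:[(p0 ∧ p0)=F, ¬p2=F] Δ:[] refutes=False
  v=100: Γ:[(p0 ∧ p0)=T, ¬p2=T] Δ:[] refutes=True  ← countermodel

Result: NO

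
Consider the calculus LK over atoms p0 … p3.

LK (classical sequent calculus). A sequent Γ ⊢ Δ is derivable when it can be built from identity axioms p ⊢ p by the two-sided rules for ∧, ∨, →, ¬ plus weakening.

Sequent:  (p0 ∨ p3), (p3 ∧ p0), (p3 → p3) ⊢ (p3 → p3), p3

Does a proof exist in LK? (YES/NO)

Derivation (root first):
[→L] (p0 ∨ p3), (p3 ∧ p0), (p3 → p3) ⊢ (p3 → p3), p3
  [∨L] (p0 ∨ p3) ⊢ (p3 → p3), p3
    [→R] p0 ⊢ (p3 → p3)
      [WL] p3, p0 ⊢ p3
        [Ax] p3 ⊢ p3
    [Ax] p3 ⊢ p3
  [WL] (p3 ∧ p0), p3 ⊢ p3
    [∧L] (p3 ∧ p0) ⊢ p3
      [WL] p3, p0 ⊢ p3
        [Ax] p3 ⊢ p3

Result: YES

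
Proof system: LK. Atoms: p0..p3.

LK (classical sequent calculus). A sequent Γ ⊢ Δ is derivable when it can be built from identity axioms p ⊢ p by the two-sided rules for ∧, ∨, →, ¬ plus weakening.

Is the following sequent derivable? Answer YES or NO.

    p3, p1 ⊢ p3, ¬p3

Derivation trace:
[WL] p3, p1 ⊢ p3, ¬p3
  [¬R] p3 ⊢ p3, ¬p3
    [WL] p3, p3 ⊢ p3
      [Ax] p3 ⊢ p3

Result: YES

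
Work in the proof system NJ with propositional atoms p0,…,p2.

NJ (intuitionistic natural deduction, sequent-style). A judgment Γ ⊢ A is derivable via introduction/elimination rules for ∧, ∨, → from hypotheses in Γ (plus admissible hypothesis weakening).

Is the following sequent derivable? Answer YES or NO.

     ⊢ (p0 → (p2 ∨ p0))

Derivation (root first):
[→I]  ⊢ (p0 → (p2 ∨ p0))
  [∨I₂] p0 ⊢ (p2 ∨ p0)
    [Ax] p0 ⊢ p0

Result: YES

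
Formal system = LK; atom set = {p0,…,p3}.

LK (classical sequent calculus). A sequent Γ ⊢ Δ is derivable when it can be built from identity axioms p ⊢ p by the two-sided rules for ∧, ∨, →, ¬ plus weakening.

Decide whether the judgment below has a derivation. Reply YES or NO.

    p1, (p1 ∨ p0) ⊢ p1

Proof tree:
[∨L] p1, (p1 ∨ p0) ⊢ p1
  [Ax] p1 ⊢ p1
  [WL] p1, p0 ⊢ p1
    [Ax] p1 ⊢ p1

Result: YES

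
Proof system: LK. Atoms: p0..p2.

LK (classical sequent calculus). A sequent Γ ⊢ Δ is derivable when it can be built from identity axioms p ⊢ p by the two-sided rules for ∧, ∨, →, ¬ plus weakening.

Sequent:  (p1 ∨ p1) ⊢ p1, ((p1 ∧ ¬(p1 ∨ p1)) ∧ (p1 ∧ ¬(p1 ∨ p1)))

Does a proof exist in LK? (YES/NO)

Proof tree:
[∧R] (p1 ∨ p1) ⊢ p1, ((p1 ∧ ¬(p1 ∨ p1)) ∧ (p1 ∧ ¬(p1 ∨ p1)))
  [∧R] (p1 ∨ p1) ⊢ p1, (p1 ∧ ¬(p1 ∨ p1))
    [∨L] (p1 ∨ p1) ⊢ p1
      [Ax] p1 ⊢ p1
      [Ax] p1 ⊢ p1
    [¬R]  ⊢ p1, ¬(p1 ∨ p1)
      [∨L] (p1 ∨ p1) ⊢ p1
        [Ax] p1 ⊢ p1
        [Ax] p1 ⊢ p1
  [∧R] (p1 ∨ p1) ⊢ p1, (p1 ∧ ¬(p1 ∨ p1))
    [∨L] (p1 ∨ p1) ⊢ p1
      [Ax] p1 ⊢ p1
      [Ax] p1 ⊢ p1
    [¬R]  ⊢ p1, ¬(p1 ∨ p1)
      [∨L] (p1 ∨ p1) ⊢ p1
        [Ax] p1 ⊢ p1
        [Ax] p1 ⊢ p1

Result: YES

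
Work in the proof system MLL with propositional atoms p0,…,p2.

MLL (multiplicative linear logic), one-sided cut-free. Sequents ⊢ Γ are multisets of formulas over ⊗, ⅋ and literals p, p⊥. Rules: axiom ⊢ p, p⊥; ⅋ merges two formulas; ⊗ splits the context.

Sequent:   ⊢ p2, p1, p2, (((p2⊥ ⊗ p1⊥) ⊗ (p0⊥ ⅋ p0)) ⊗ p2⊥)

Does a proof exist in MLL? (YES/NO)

Proof tree:
[⊗]  ⊢ p2, p1, p2, (((p2⊥ ⊗ p1⊥) ⊗ (p0⊥ ⅋ p0)) ⊗ p2⊥)
  [⊗]  ⊢ p2, p1, ((p2⊥ ⊗ p1⊥) ⊗ (p0⊥ ⅋ p0))
    [⊗]  ⊢ p2, p1, (p2⊥ ⊗ p1⊥)
      [Ax]  ⊢ p2, p2⊥
      [Ax]  ⊢ p1, p1⊥
    [⅋]  ⊢ (p0⊥ ⅋ p0)
      [Ax]  ⊢ p0, p0⊥
  [Ax]  ⊢ p2, p2⊥

Result: YES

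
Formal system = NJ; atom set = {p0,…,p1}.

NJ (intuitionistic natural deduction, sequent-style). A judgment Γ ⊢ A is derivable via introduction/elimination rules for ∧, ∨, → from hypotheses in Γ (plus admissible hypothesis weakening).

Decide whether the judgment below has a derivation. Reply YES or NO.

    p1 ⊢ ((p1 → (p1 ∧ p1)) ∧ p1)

Proof tree:
[∧I] p1 ⊢ ((p1 → (p1 ∧ p1)) ∧ p1)
  [→I]  ⊢ (p1 → (p1 ∧ p1))
    [∧I] p1 ⊢ (p1 ∧ p1)
      [Ax] p1 ⊢ p1
      [Ax] p1 ⊢ p1
  [Ax] p1 ⊢ p1

Result: YES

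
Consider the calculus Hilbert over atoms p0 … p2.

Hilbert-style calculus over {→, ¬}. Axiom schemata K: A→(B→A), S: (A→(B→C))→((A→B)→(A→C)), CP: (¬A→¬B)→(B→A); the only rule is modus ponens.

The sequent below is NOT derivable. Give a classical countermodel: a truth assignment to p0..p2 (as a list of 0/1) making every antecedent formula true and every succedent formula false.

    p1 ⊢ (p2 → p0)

Enumerate valuations to refute Γ ⊢ Δ:
  v=000: Γ:[p1=F] Δ:[(p2 → p0)=T] refutes=False
  v=001: Γ:[p1=F] Δ:[(p2 → p0)=F] refutes=False
  v=010: Γ:[p1=T] Δ:[(p2 → p0)=T] refutes=False
  v=011: Γ:[p1=T] Δ:[(p2 → p0)=F] refutes=True  ← countermodel

Result: [0, 1, 1]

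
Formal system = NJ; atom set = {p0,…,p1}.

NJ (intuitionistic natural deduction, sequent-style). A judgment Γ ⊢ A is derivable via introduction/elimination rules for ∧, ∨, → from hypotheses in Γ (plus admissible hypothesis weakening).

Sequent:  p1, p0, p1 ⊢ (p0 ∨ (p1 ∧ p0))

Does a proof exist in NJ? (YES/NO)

Derivation trace:
[Wk] p1, p0, p1 ⊢ (p0 ∨ (p1 ∧ p0))
  [∨I₂] p1, p0 ⊢ (p0 ∨ (p1 ∧ p0))
    [∧I] p1, p0 ⊢ (p1 ∧ p0)
      [Ax] p1 ⊢ p1
      [Ax] p0 ⊢ p0

Result: YES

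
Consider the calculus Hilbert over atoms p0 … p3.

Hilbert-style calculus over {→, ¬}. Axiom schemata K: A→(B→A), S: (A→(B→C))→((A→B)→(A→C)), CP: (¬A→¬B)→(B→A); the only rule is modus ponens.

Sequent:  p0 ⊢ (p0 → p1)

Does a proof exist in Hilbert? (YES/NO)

Search for a countermodel by truth-table:
  v=0000: Γ:[p0=F] Δ:[(p0 → p1)=T] refutes=False
  v=0001: Γ:[p0=F] Δ:[(p0 → p1)=T] refutes=False
  v=0010: Γ:[p0=F] Δ:[(p0 → p1)=T] refutes=False
  v=0011: Γ:[p0=F] Δ:[(p0 → p1)=T] refutes=False
  v=0100: Γ:[p0=F] Δ:[(p0 → p1)=T] refutes=False
  v=0101: Γ:[p0=F] Δ:[(p0 → p1)=T] refutes=False
  v=0110: Γ:[p0=F] Δ:[(p0 → p1)=T] refutes=False
  v=0111: Γ:[p0=F] Δ:[(p0 → p1)=T] refutes=False
  v=1000: Γ:[p0=T] Δ:[(p0 → p1)=F] refutes=True  ← countermodel

Result: NO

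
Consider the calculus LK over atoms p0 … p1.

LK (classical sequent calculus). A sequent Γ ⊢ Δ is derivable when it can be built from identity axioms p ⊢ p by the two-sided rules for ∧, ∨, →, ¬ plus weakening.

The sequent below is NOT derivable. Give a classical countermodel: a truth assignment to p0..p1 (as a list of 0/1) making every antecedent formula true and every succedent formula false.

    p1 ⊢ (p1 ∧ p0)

Truth-table refutation:
  v=00: Γ:[p1=F] Δ:[(p1 ∧ p0)=F] refutes=False
  v=01: Γ:[p1=T] Δ:[(p1 ∧ p0)=F] refutes=True  ← countermodel

Result: [0, 1]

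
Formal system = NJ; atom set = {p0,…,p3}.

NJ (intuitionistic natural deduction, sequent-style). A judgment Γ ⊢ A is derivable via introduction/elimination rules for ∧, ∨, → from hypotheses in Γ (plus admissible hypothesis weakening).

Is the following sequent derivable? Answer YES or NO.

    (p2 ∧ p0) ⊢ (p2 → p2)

Derivation trace:
[Wk] (p2 ∧ p0) ⊢ (p2 → p2)
  [→I]  ⊢ (p2 → p2)
    [Ax] p2 ⊢ p2

Result: YES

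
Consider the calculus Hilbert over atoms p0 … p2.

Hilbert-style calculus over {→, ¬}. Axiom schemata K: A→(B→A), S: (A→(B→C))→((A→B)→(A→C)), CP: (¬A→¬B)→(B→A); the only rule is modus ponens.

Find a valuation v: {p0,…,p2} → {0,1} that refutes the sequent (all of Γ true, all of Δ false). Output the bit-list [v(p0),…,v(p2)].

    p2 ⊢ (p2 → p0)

Enumerate valuations to refute Γ ⊢ Δ:
  v=000: Γ:[p2=F] Δ:[(p2 → p0)=T] refutes=False
  v=001: Γ:[p2=T] Δ:[(p2 → p0)=F] refutes=True  ← countermodel

Result: [0, 0, 1]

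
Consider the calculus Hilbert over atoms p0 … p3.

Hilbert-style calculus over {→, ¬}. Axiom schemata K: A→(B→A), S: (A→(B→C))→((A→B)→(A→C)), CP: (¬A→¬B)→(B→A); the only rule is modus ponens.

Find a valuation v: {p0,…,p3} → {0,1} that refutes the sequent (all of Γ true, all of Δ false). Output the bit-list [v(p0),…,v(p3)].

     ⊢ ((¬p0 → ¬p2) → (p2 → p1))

Search for a countermodel by truth-table:
  v=0000: Γ:[] Δ:[((¬p0 → ¬p2) → (p2 → p1))=T] refutes=False
  v=0001: Γ:[] Δ:[((¬p0 → ¬p2) → (p2 → p1))=T] refutes=False
  v=0010: Γ:[] Δ:[((¬p0 → ¬p2) → (p2 → p1))=T] refutes=False
  v=0011: Γ:[] Δ:[((¬p0 → ¬p2) → (p2 → p1))=T] refutes=False
  v=0100: Γ:[] Δ:[((¬p0 → ¬p2) → (p2 → p1))=T] refutes=False
  v=0101: Γ:[] Δ:[((¬p0 → ¬p2) → (p2 → p1))=T] refutes=False
  v=0110: Γ:[] Δ:[((¬p0 → ¬p2) → (p2 → p1))=T] refutes=False
  v=0111: Γ:[] Δ:[((¬p0 → ¬p2) → (p2 → p1))=T] refutes=False
  v=1000: Γ:[] Δ:[((¬p0 → ¬p2) → (p2 → p1))=T] refutes=False
  v=1001: Γ:[] Δ:[((¬p0 → ¬p2) → (p2 → p1))=T] refutes=False
  v=1010: Γ:[] Δ:[((¬p0 → ¬p2) → (p2 → p1))=F] refutes=True  ← countermodel

Result: [1, 0, 1, 0]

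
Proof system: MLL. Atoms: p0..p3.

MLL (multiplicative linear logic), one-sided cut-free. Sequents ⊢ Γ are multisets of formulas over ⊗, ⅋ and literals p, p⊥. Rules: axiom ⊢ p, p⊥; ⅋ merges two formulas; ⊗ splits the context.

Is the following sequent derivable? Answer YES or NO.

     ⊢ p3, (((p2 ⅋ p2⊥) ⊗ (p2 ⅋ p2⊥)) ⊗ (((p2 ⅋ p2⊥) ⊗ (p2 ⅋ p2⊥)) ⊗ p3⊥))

Derivation (root first):
[⊗]  ⊢ p3, (((p2 ⅋ p2⊥) ⊗ (p2 ⅋ p2⊥)) ⊗ (((p2 ⅋ p2⊥) ⊗ (p2 ⅋ p2⊥)) ⊗ p3⊥))
  [⊗]  ⊢ ((p2 ⅋ p2⊥) ⊗ (p2 ⅋ p2⊥))
    [⅋]  ⊢ (p2 ⅋ p2⊥)
      [Ax]  ⊢ p2, p2⊥
    [⅋]  ⊢ (p2 ⅋ p2⊥)
      [Ax]  ⊢ p2, p2⊥
  [⊗]  ⊢ p3, (((p2 ⅋ p2⊥) ⊗ (p2 ⅋ p2⊥)) ⊗ p3⊥)
    [⊗]  ⊢ ((p2 ⅋ p2⊥) ⊗ (p2 ⅋ p2⊥))
      [⅋]  ⊢ (p2 ⅋ p2⊥)
        [Ax]  ⊢ p2, p2⊥
      [⅋]  ⊢ (p2 ⅋ p2⊥)
        [Ax]  ⊢ p2, p2⊥
    [Ax]  ⊢ p3, p3⊥

Result: YES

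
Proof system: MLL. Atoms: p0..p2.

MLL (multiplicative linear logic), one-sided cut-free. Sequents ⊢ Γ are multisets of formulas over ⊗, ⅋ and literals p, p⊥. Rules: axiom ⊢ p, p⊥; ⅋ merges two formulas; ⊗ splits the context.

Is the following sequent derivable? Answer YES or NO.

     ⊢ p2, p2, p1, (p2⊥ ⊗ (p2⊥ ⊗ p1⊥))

Derivation (root first):
[⊗]  ⊢ p2, p2, p1, (p2⊥ ⊗ (p2⊥ ⊗ p1⊥))
  [Ax]  ⊢ p2, p2⊥
  [⊗]  ⊢ p2, p1, (p2⊥ ⊗ p1⊥)
    [Ax]  ⊢ p2, p2⊥
    [Ax]  ⊢ p1, p1⊥

Result: YES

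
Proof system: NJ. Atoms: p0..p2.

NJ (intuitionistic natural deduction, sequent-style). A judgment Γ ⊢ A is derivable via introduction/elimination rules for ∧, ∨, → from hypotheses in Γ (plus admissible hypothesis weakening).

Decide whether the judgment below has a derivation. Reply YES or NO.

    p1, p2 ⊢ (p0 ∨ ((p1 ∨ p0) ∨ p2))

Proof tree:
[∨I₂] p1, p2 ⊢ (p0 ∨ ((p1 ∨ p0) ∨ p2))
  [∨I₁] p1, p2 ⊢ ((p1 ∨ p0) ∨ p2)
    [Wk] p1, p2 ⊢ (p1 ∨ p0)
      [∨I₁] p1 ⊢ (p1 ∨ p0)
        [Ax] p1 ⊢ p1

Result: YES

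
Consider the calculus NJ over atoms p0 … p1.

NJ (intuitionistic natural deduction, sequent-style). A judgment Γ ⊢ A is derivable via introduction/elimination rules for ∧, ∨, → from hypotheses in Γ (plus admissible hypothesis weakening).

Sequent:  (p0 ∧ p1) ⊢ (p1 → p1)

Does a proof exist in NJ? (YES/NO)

Derivation trace:
[Wk] (p0 ∧ p1) ⊢ (p1 → p1)
  [→I]  ⊢ (p1 → p1)
    [Ax] p1 ⊢ p1

Result: YES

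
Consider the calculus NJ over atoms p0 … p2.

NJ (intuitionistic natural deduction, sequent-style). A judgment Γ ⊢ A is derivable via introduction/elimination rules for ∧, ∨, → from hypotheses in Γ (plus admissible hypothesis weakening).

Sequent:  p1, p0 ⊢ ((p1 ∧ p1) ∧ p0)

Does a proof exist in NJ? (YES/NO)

Derivation (root first):
[∧I] p1, p0 ⊢ ((p1 ∧ p1) ∧ p0)
  [∧I] p1 ⊢ (p1 ∧ p1)
    [Ax] p1 ⊢ p1
    [Ax] p1 ⊢ p1
  [Ax] p0 ⊢ p0

Result: YES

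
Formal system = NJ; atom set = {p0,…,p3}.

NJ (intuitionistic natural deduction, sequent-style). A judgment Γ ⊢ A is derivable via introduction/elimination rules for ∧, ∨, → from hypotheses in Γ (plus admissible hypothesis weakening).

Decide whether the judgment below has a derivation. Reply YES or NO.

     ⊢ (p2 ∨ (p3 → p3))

Derivation trace:
[∨I₂]  ⊢ (p2 ∨ (p3 → p3))
  [→I]  ⊢ (p3 → p3)
    [Ax] p3 ⊢ p3

Result: YES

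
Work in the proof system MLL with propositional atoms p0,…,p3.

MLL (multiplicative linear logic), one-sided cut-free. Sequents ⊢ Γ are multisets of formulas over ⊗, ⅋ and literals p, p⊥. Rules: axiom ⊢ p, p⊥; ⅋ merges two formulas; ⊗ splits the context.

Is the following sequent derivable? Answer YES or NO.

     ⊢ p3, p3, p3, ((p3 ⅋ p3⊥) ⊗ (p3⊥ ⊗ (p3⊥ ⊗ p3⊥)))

Derivation (root first):
[⊗]  ⊢ p3, p3, p3, ((p3 ⅋ p3⊥) ⊗ (p3⊥ ⊗ (p3⊥ ⊗ p3⊥)))
  [⅋]  ⊢ (p3 ⅋ p3⊥)
    [Ax]  ⊢ p3, p3⊥
  [⊗]  ⊢ p3, p3, p3, (p3⊥ ⊗ (p3⊥ ⊗ p3⊥))
    [Ax]  ⊢ p3, p3⊥
    [⊗]  ⊢ p3, p3, (p3⊥ ⊗ p3⊥)
      [Ax]  ⊢ p3, p3⊥
      [Ax]  ⊢ p3, p3⊥

Result: YES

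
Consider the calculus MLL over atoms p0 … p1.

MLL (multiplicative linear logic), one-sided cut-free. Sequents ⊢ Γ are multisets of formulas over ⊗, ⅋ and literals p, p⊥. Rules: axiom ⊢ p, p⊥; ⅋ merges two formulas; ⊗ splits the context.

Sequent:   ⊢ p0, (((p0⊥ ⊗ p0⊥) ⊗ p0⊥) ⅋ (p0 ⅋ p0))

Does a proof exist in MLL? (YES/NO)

Proof tree:
[⅋]  ⊢ p0, (((p0⊥ ⊗ p0⊥) ⊗ p0⊥) ⅋ (p0 ⅋ p0))
  [⅋]  ⊢ p0, ((p0⊥ ⊗ p0⊥) ⊗ p0⊥), (p0 ⅋ p0)
    [⊗]  ⊢ p0, p0, p0, ((p0⊥ ⊗ p0⊥) ⊗ p0⊥)
      [⊗]  ⊢ p0, p0, (p0⊥ ⊗ p0⊥)
        [Ax]  ⊢ p0, p0⊥
        [Ax]  ⊢ p0, p0⊥
      [Ax]  ⊢ p0, p0⊥

Result: YES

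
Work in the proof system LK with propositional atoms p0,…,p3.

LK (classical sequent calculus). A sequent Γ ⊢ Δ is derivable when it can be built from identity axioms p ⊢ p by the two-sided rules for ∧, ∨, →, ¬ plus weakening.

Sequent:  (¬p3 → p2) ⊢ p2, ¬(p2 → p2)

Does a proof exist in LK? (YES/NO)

Truth-table refutation:
  v=0000: Γ:[(¬p3 → p2)=F] Δ:[p2=F, ¬(p2 → p2)=F] refutes=False
  v=0001: Γ:[(¬p3 → p2)=T] Δ:[p2=F, ¬(p2 → p2)=F] refutes=True  ← countermodel

Result: NO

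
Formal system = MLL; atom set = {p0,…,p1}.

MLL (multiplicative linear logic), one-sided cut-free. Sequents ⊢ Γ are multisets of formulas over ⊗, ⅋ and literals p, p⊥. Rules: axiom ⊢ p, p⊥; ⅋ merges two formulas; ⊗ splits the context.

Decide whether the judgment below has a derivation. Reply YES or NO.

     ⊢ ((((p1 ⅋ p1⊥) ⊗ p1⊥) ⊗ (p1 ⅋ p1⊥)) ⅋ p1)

Proof tree:
[⅋]  ⊢ ((((p1 ⅋ p1⊥) ⊗ p1⊥) ⊗ (p1 ⅋ p1⊥)) ⅋ p1)
  [⊗]  ⊢ p1, (((p1 ⅋ p1⊥) ⊗ p1⊥) ⊗ (p1 ⅋ p1⊥))
    [⊗]  ⊢ p1, ((p1 ⅋ p1⊥) ⊗ p1⊥)
      [⅋]  ⊢ (p1 ⅋ p1⊥)
        [Ax]  ⊢ p1, p1⊥
      [Ax]  ⊢ p1, p1⊥
    [⅋]  ⊢ (p1 ⅋ p1⊥)
      [Ax]  ⊢ p1, p1⊥

Result: YES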